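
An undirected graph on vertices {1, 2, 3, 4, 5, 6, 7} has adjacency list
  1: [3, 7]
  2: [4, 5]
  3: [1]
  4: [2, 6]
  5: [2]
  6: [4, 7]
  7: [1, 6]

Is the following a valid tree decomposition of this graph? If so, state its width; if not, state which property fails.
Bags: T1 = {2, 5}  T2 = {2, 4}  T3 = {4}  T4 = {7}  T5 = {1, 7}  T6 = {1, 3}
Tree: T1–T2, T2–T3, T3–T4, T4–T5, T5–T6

No — vertex 6 appears in no bag.

A tree decomposition must satisfy three properties: every vertex lies in some bag; for every edge, both endpoints lie together in some bag; and for every vertex, the bags containing it form a connected subtree. Here vertex 6 appears in no bag, so the decomposition is invalid.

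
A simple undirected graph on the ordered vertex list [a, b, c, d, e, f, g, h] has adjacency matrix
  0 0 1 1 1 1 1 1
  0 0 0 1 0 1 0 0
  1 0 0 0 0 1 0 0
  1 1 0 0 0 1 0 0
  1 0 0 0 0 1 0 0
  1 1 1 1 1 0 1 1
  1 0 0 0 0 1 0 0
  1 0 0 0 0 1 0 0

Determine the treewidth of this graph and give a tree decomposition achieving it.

Treewidth 2.
One such decomposition:
Bags: B1 = {a, d, f}  B2 = {b, d, f}  B3 = {a, c, f}  B4 = {a, f, g}  B5 = {a, f, h}  B6 = {a, e, f}
Tree: B1–B2, B1–B3, B1–B4, B3–B5, B5–B6

The largest bag has 3 vertices, giving width 2; this decomposition certifies tw(G) ≤ 2. On the other hand G contains the 3-clique {a, d, f}. A clique must lie in a single bag of any decomposition, so no decomposition can have width below 2. The upper and lower bounds meet at 2, so that is the treewidth.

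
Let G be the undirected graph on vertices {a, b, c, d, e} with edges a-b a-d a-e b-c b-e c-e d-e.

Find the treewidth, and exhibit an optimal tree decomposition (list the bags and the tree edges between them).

The largest bag has 3 vertices, giving width 2; this decomposition certifies tw(G) ≤ 2. On the other hand G contains the 3-clique {b, c, e}. A clique must lie in a single bag of any decomposition, so no decomposition can have width below 2. The upper and lower bounds meet at 2, so that is the treewidth.

Treewidth 2.
One optimal decomposition is:
Bags: B1 = {a, b, e}  B2 = {b, c, e}  B3 = {a, d, e}
Tree: B1–B2, B1–B3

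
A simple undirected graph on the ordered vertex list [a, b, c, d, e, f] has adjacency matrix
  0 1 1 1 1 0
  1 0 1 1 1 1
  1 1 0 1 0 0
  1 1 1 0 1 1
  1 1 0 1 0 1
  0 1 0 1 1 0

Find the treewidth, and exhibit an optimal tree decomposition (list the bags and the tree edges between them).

Treewidth 3.
One such decomposition:
Bags: B1 = {b, d, e, f}  B2 = {a, b, d, e}  B3 = {a, b, c, d}
Tree: B1–B2, B2–B3

Each bag holds 4 vertices, so the decomposition has width 3, which upper-bounds the treewidth. Conversely, {b, d, e, f} is a clique of size 4, and the vertices of any clique must share a bag in every tree decomposition; so some bag has ≥ 4 vertices and tw(G) ≥ 3. The upper and lower bounds meet at 3, so that is the treewidth.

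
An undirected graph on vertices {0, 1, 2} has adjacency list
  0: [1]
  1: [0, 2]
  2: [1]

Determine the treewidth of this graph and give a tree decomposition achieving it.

The largest bag has 2 vertices, giving width 1; this decomposition certifies tw(G) ≤ 1. G has an edge, so its treewidth is at least 1. Therefore the treewidth is 1.

Treewidth 1.
One such decomposition:
Bags: B1 = {1, 2}  B2 = {0, 1}
Tree: B1–B2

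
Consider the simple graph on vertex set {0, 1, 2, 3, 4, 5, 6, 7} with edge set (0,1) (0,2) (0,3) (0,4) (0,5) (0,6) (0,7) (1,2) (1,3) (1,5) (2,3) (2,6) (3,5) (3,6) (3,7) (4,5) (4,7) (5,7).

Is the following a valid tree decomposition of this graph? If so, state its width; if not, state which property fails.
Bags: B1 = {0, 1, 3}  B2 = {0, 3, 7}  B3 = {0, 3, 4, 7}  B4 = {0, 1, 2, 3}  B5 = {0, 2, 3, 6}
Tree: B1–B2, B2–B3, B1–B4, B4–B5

No — vertex 5 appears in no bag.

A tree decomposition must satisfy three properties: every vertex lies in some bag; for every edge, both endpoints lie together in some bag; and for every vertex, the bags containing it form a connected subtree. Here vertex 5 appears in no bag, so the decomposition is invalid.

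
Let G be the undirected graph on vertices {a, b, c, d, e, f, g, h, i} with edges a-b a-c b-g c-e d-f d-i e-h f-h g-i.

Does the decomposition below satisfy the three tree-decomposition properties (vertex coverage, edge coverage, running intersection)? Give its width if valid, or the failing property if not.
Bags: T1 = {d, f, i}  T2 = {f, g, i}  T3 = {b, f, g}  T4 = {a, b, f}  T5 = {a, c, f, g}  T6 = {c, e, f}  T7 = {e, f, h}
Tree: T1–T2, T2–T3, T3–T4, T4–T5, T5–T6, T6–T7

No — bags containing vertex g are not connected in the tree.

A tree decomposition must satisfy three properties: every vertex lies in some bag; for every edge, both endpoints lie together in some bag; and for every vertex, the bags containing it form a connected subtree. Here bags containing vertex g are not connected in the tree, so the decomposition is invalid.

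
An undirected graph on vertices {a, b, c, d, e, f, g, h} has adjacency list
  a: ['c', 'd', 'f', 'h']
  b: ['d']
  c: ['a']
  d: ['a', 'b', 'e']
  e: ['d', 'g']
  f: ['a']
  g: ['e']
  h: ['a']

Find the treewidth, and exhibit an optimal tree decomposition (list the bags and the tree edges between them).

Each bag holds 2 vertices, so the decomposition has width 1, which upper-bounds the treewidth. G has an edge, so its treewidth is at least 1. Hence tw(G) = 1 exactly.

Treewidth 1.
One optimal decomposition is:
Bags: B1 = {d, e}  B2 = {e, g}  B3 = {a, d}  B4 = {b, d}  B5 = {a, f}  B6 = {a, h}  B7 = {a, c}
Tree: B1–B2, B1–B3, B3–B4, B3–B5, B3–B6, B3–B7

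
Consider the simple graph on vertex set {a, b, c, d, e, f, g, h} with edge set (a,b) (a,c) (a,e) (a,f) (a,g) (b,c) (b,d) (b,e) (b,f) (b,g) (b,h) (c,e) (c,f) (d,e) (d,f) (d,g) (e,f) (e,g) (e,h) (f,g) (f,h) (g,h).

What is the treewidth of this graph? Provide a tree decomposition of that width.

The largest bag has 5 vertices, giving width 4; this decomposition certifies tw(G) ≤ 4. Conversely, {b, d, e, f, g} is a clique of size 5, and the vertices of any clique must share a bag in every tree decomposition; so some bag has ≥ 5 vertices and tw(G) ≥ 4. The upper and lower bounds meet at 4, so that is the treewidth.

Treewidth 4.
One optimal decomposition is:
Bags: B1 = {b, d, e, f, g}  B2 = {a, b, e, f, g}  B3 = {b, e, f, g, h}  B4 = {a, b, c, e, f}
Tree: B1–B2, B2–B3, B2–B4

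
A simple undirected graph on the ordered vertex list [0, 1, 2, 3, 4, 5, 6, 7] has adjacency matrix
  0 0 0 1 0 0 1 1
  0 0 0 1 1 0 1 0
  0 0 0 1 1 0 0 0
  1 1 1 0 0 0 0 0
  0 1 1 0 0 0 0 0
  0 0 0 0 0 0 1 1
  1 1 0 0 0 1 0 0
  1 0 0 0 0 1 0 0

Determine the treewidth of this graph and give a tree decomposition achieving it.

The largest bag has 3 vertices, giving width 2; this decomposition certifies tw(G) ≤ 2. Since 4–2–3–1–4 is a cycle in G, G is not acyclic. Forests are exactly the graphs of treewidth ≤ 1, so tw(G) ≥ 2. The upper and lower bounds meet at 2, so that is the treewidth.

Treewidth 2.
One optimal decomposition is:
Bags: B1 = {1, 2, 4}  B2 = {1, 2, 3}  B3 = {1, 3, 6}  B4 = {0, 3, 6}  B5 = {0, 5, 6}  B6 = {0, 5, 7}
Tree: B1–B2, B2–B3, B3–B4, B4–B5, B5–B6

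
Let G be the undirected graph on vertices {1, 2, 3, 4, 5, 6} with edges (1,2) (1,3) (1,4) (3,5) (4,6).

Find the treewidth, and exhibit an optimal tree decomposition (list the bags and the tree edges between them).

Every bag has size at most 2, so the width is 2 − 1 = 1 and tw(G) ≤ 1. G has an edge, so its treewidth is at least 1. Hence tw(G) = 1 exactly.

Treewidth 1.
One optimal decomposition is:
Bags: B1 = {1, 4}  B2 = {1, 2}  B3 = {1, 3}  B4 = {4, 6}  B5 = {3, 5}
Tree: B1–B2, B1–B3, B1–B4, B3–B5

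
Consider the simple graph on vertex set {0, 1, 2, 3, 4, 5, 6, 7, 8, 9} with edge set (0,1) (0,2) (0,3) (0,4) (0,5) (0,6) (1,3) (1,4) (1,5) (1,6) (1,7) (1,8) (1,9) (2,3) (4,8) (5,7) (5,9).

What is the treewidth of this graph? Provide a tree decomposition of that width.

Treewidth 2.
One such decomposition:
Bags: B1 = {0, 1, 3}  B2 = {0, 1, 4}  B3 = {0, 1, 5}  B4 = {0, 2, 3}  B5 = {0, 1, 6}  B6 = {1, 5, 7}  B7 = {1, 5, 9}  B8 = {1, 4, 8}
Tree: B1–B2, B2–B3, B1–B4, B1–B5, B3–B6, B3–B7, B2–B8

The largest bag has 3 vertices, giving width 2; this decomposition certifies tw(G) ≤ 2. Conversely, {0, 1, 3} is a clique of size 3, and the vertices of any clique must share a bag in every tree decomposition; so some bag has ≥ 3 vertices and tw(G) ≥ 2. Hence tw(G) = 2 exactly.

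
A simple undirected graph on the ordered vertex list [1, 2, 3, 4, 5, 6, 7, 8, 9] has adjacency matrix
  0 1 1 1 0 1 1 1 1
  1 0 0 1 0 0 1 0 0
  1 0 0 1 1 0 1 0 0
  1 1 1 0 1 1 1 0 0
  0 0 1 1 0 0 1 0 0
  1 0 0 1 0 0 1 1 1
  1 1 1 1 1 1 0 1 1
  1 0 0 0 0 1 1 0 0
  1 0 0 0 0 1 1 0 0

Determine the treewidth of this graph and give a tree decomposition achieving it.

Treewidth 3.
Bags: B1 = {1, 4, 6, 7}  B2 = {1, 6, 7, 8}  B3 = {1, 2, 4, 7}  B4 = {1, 3, 4, 7}  B5 = {3, 4, 5, 7}  B6 = {1, 6, 7, 9}
Tree: B1–B2, B1–B3, B1–B4, B4–B5, B1–B6

Each bag holds 4 vertices, so the decomposition has width 3, which upper-bounds the treewidth. On the other hand G contains the 4-clique {1, 6, 7, 8}. A clique must lie in a single bag of any decomposition, so no decomposition can have width below 3. The upper and lower bounds meet at 3, so that is the treewidth.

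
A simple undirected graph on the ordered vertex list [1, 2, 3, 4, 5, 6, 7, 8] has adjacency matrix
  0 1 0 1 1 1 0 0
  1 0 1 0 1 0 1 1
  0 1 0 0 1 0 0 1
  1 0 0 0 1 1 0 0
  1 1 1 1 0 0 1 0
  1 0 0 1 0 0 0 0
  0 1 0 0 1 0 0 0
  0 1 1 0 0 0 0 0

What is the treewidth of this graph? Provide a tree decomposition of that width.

Treewidth 2.
One optimal decomposition is:
Bags: B1 = {1, 2, 5}  B2 = {1, 4, 5}  B3 = {2, 3, 5}  B4 = {2, 5, 7}  B5 = {1, 4, 6}  B6 = {2, 3, 8}
Tree: B1–B2, B1–B3, B1–B4, B2–B5, B3–B6

Each bag holds 3 vertices, so the decomposition has width 2, which upper-bounds the treewidth. For the lower bound, the 3 vertices {2, 3, 8} are pairwise adjacent, and any tree decomposition puts a clique entirely inside one bag — forcing width ≥ 2. Combining the bounds, tw(G) = 2.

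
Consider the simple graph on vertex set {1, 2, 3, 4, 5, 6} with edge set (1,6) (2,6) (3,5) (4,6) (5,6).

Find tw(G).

1

A width-1 tree decomposition is:
Bags: B1 = {1, 6}  B2 = {5, 6}  B3 = {2, 6}  B4 = {3, 5}  B5 = {4, 6}
Tree: B1–B2, B2–B3, B2–B4, B3–B5
Every bag has size at most 2, so the width is 2 − 1 = 1 and tw(G) ≤ 1. G has an edge, so its treewidth is at least 1. Combining the bounds, tw(G) = 1.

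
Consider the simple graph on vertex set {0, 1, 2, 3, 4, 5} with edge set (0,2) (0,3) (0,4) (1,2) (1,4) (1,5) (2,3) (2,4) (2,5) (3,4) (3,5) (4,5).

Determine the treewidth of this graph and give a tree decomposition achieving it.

Every bag has size at most 4, so the width is 4 − 1 = 3 and tw(G) ≤ 3. For the lower bound, the 4 vertices {1, 2, 4, 5} are pairwise adjacent, and any tree decomposition puts a clique entirely inside one bag — forcing width ≥ 3. Hence tw(G) = 3 exactly.

Treewidth 3.
Bags: B1 = {2, 3, 4, 5}  B2 = {0, 2, 3, 4}  B3 = {1, 2, 4, 5}
Tree: B1–B2, B1–B3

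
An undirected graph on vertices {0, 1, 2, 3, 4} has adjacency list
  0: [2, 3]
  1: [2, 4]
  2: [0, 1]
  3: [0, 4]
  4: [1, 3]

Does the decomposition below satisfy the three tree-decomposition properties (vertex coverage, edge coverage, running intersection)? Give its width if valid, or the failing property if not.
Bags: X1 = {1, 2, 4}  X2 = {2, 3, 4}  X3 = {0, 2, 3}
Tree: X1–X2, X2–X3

Every vertex of G appears in some bag (union = {0, 1, 2, 3, 4}); every edge is covered by a bag; and for each vertex v the set of bags containing v is connected in the bag tree. The decomposition is therefore valid. The largest bag has 3 vertices, so the width is 2.

Yes; width 2.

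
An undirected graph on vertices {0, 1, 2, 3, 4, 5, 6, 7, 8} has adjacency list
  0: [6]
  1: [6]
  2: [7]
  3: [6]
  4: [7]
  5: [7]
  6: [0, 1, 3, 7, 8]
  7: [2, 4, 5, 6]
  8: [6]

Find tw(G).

1

A width-1 tree decomposition is:
Bags: B1 = {0, 6}  B2 = {3, 6}  B3 = {6, 7}  B4 = {5, 7}  B5 = {2, 7}  B6 = {6, 8}  B7 = {4, 7}  B8 = {1, 6}
Tree: B1–B2, B2–B3, B3–B4, B3–B5, B1–B6, B3–B7, B3–B8
Each bag holds 2 vertices, so the decomposition has width 1, which upper-bounds the treewidth. Since G has at least one edge (e.g. 6–0), it is not an edgeless graph, so tw(G) ≥ 1. The upper and lower bounds meet at 1, so that is the treewidth.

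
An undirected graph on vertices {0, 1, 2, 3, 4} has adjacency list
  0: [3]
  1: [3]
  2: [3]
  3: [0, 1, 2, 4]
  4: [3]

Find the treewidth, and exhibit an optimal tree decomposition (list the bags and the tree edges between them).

Treewidth 1.
One such decomposition:
Bags: B1 = {0, 3}  B2 = {3, 4}  B3 = {2, 3}  B4 = {1, 3}
Tree: B1–B2, B1–B3, B2–B4

Each bag holds 2 vertices, so the decomposition has width 1, which upper-bounds the treewidth. G has an edge, so its treewidth is at least 1. Therefore the treewidth is 1.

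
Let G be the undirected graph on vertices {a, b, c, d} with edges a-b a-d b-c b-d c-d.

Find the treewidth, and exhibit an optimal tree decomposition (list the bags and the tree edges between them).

Treewidth 2.
Bags: B1 = {a, b, d}  B2 = {b, c, d}
Tree: B1–B2

Every bag has size at most 3, so the width is 3 − 1 = 2 and tw(G) ≤ 2. For the lower bound, the 3 vertices {b, c, d} are pairwise adjacent, and any tree decomposition puts a clique entirely inside one bag — forcing width ≥ 2. The upper and lower bounds meet at 2, so that is the treewidth.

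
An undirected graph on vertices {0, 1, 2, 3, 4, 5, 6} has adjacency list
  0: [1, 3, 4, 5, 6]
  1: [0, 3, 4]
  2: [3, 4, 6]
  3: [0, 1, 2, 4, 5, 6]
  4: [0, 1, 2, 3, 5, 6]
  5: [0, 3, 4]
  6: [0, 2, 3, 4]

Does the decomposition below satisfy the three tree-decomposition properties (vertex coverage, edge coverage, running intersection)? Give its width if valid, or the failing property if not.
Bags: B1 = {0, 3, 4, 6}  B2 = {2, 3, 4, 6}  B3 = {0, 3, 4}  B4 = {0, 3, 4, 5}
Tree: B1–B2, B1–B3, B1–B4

A tree decomposition must satisfy three properties: every vertex lies in some bag; for every edge, both endpoints lie together in some bag; and for every vertex, the bags containing it form a connected subtree. Here vertex 1 appears in no bag, so the decomposition is invalid.

No — vertex 1 appears in no bag.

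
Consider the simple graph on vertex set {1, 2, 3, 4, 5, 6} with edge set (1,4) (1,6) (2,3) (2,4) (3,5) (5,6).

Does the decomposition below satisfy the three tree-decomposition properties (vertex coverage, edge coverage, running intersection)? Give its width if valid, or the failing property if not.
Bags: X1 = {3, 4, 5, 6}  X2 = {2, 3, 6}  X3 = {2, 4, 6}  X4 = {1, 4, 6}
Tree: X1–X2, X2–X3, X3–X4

A tree decomposition must satisfy three properties: every vertex lies in some bag; for every edge, both endpoints lie together in some bag; and for every vertex, the bags containing it form a connected subtree. Here bags containing vertex 4 are not connected in the tree, so the decomposition is invalid.

No — bags containing vertex 4 are not connected in the tree.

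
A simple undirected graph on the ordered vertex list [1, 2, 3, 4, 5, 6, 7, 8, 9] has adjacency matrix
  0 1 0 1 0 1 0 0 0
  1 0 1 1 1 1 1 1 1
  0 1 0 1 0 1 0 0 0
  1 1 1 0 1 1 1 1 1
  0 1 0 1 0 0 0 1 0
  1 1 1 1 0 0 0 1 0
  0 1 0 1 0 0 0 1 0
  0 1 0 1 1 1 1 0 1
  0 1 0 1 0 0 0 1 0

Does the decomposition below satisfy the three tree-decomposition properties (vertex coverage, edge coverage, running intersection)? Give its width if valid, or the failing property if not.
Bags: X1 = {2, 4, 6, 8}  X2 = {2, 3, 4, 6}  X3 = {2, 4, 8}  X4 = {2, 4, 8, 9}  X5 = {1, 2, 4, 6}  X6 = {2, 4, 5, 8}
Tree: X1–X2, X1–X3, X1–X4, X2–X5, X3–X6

No — vertex 7 appears in no bag.

A tree decomposition must satisfy three properties: every vertex lies in some bag; for every edge, both endpoints lie together in some bag; and for every vertex, the bags containing it form a connected subtree. Here vertex 7 appears in no bag, so the decomposition is invalid.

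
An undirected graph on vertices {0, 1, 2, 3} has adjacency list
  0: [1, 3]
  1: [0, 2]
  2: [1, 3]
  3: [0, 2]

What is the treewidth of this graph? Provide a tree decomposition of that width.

Treewidth 2.
One such decomposition:
Bags: B1 = {1, 2, 3}  B2 = {0, 1, 3}
Tree: B1–B2

Each bag holds 3 vertices, so the decomposition has width 2, which upper-bounds the treewidth. The edges 1–2–3–0–1 form a cycle, so G is not a tree and its treewidth is at least 2. Combining the bounds, tw(G) = 2.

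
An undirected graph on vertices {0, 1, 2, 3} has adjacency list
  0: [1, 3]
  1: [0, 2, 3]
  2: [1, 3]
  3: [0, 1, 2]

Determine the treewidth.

2

A width-2 tree decomposition is:
Bags: B1 = {1, 2, 3}  B2 = {0, 1, 3}
Tree: B1–B2
Each bag holds 3 vertices, so the decomposition has width 2, which upper-bounds the treewidth. Conversely, {0, 1, 3} is a clique of size 3, and the vertices of any clique must share a bag in every tree decomposition; so some bag has ≥ 3 vertices and tw(G) ≥ 2. The upper and lower bounds meet at 2, so that is the treewidth.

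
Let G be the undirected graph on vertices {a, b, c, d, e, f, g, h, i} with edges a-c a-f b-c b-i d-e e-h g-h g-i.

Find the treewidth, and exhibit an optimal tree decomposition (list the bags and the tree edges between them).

Treewidth 1.
One such decomposition:
Bags: B1 = {d, e}  B2 = {e, h}  B3 = {g, h}  B4 = {g, i}  B5 = {b, i}  B6 = {b, c}  B7 = {a, c}  B8 = {a, f}
Tree: B1–B2, B2–B3, B3–B4, B4–B5, B5–B6, B6–B7, B7–B8

Each bag holds 2 vertices, so the decomposition has width 1, which upper-bounds the treewidth. Since G has at least one edge (e.g. d–e), it is not an edgeless graph, so tw(G) ≥ 1. Hence tw(G) = 1 exactly.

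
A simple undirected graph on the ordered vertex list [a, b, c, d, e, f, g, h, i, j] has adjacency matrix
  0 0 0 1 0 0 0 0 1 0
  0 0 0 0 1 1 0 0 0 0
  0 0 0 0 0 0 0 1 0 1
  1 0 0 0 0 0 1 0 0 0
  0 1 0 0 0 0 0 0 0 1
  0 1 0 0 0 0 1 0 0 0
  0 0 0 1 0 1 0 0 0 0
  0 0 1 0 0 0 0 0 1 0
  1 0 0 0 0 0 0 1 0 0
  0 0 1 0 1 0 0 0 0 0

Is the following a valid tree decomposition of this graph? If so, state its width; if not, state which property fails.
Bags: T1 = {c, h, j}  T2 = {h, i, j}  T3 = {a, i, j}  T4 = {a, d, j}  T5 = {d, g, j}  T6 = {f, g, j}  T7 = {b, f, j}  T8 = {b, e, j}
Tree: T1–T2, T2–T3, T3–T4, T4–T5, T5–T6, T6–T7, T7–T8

Yes; width 2.

Every vertex of G appears in some bag (union = {a, b, c, d, e, f, g, h, i, j}); every edge is covered by a bag; and for each vertex v the set of bags containing v is connected in the bag tree. The decomposition is therefore valid. The largest bag has 3 vertices, so the width is 2.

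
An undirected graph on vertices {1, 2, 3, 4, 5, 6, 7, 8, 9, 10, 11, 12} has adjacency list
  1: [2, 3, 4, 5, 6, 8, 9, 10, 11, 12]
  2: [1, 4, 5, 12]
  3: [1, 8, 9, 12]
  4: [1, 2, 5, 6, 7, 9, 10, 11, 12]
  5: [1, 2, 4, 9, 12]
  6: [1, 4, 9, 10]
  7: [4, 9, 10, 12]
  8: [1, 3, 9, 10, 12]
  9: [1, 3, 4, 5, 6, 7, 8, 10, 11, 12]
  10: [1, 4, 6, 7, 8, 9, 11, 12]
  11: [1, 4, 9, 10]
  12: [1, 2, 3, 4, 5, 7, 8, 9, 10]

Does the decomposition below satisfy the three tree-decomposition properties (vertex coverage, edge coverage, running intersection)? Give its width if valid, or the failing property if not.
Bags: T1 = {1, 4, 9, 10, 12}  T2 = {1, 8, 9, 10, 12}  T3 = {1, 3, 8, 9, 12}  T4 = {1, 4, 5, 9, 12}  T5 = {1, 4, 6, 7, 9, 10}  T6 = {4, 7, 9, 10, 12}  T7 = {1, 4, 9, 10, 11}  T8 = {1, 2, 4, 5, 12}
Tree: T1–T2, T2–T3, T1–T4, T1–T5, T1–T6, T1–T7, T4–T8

No — bags containing vertex 7 are not connected in the tree.

A tree decomposition must satisfy three properties: every vertex lies in some bag; for every edge, both endpoints lie together in some bag; and for every vertex, the bags containing it form a connected subtree. Here bags containing vertex 7 are not connected in the tree, so the decomposition is invalid.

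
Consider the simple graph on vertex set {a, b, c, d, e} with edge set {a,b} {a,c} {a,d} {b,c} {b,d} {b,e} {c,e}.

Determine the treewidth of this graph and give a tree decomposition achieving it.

Each bag holds 3 vertices, so the decomposition has width 2, which upper-bounds the treewidth. For the lower bound, the 3 vertices {a, b, d} are pairwise adjacent, and any tree decomposition puts a clique entirely inside one bag — forcing width ≥ 2. Hence tw(G) = 2 exactly.

Treewidth 2.
Bags: B1 = {a, b, d}  B2 = {a, b, c}  B3 = {b, c, e}
Tree: B1–B2, B2–B3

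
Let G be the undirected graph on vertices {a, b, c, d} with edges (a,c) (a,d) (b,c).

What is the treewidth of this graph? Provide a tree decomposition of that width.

The largest bag has 2 vertices, giving width 1; this decomposition certifies tw(G) ≤ 1. G has an edge, so its treewidth is at least 1. Combining the bounds, tw(G) = 1.

Treewidth 1.
One such decomposition:
Bags: B1 = {a, c}  B2 = {b, c}  B3 = {a, d}
Tree: B1–B2, B1–B3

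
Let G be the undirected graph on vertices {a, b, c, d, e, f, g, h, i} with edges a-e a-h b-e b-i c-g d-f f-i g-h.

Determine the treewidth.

A width-1 tree decomposition is:
Bags: B1 = {d, f}  B2 = {f, i}  B3 = {b, i}  B4 = {b, e}  B5 = {a, e}  B6 = {a, h}  B7 = {g, h}  B8 = {c, g}
Tree: B1–B2, B2–B3, B3–B4, B4–B5, B5–B6, B6–B7, B7–B8
The largest bag has 2 vertices, giving width 1; this decomposition certifies tw(G) ≤ 1. Since G has at least one edge (e.g. d–f), it is not an edgeless graph, so tw(G) ≥ 1. The upper and lower bounds meet at 1, so that is the treewidth.

1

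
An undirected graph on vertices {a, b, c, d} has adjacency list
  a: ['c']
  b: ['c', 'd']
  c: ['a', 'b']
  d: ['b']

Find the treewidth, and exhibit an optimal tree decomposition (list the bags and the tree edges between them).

Treewidth 1.
One such decomposition:
Bags: B1 = {b, d}  B2 = {b, c}  B3 = {a, c}
Tree: B1–B2, B2–B3

The largest bag has 2 vertices, giving width 1; this decomposition certifies tw(G) ≤ 1. Since G has at least one edge (e.g. d–b), it is not an edgeless graph, so tw(G) ≥ 1. The upper and lower bounds meet at 1, so that is the treewidth.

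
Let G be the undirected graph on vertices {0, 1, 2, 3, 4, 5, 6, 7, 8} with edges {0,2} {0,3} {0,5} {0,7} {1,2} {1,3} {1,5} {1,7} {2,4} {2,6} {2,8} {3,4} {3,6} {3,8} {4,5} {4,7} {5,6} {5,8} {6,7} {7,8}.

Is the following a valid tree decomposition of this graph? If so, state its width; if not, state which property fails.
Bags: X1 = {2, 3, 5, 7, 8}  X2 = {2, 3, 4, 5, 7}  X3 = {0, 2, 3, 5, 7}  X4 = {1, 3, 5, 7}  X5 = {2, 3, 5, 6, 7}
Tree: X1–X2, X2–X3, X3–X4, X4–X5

A tree decomposition must satisfy three properties: every vertex lies in some bag; for every edge, both endpoints lie together in some bag; and for every vertex, the bags containing it form a connected subtree. Here edge (2,1) lies in no bag, so the decomposition is invalid.

No — edge (2,1) lies in no bag.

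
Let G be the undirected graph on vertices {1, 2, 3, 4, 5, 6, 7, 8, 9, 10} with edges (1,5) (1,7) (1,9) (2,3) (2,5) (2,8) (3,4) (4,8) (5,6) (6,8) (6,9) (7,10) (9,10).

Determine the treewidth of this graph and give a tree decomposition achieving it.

Treewidth 2.
One such decomposition:
Bags: B1 = {2, 3, 4}  B2 = {2, 4, 8}  B3 = {2, 5, 8}  B4 = {5, 6, 8}  B5 = {1, 5, 6}  B6 = {1, 6, 9}  B7 = {1, 7, 9}  B8 = {7, 9, 10}
Tree: B1–B2, B2–B3, B3–B4, B4–B5, B5–B6, B6–B7, B7–B8

Each bag holds 3 vertices, so the decomposition has width 2, which upper-bounds the treewidth. The edges 3–4–8–2–3 form a cycle, so G is not a tree and its treewidth is at least 2. Combining the bounds, tw(G) = 2.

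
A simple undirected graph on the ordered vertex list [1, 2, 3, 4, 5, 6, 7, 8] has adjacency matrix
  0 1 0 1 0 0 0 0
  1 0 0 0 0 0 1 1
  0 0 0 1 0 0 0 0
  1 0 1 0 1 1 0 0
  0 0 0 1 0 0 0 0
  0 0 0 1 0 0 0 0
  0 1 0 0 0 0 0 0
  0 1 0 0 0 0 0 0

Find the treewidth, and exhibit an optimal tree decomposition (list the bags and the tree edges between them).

Treewidth 1.
One such decomposition:
Bags: B1 = {1, 2}  B2 = {2, 7}  B3 = {2, 8}  B4 = {1, 4}  B5 = {3, 4}  B6 = {4, 5}  B7 = {4, 6}
Tree: B1–B2, B1–B3, B1–B4, B4–B5, B4–B6, B4–B7

The largest bag has 2 vertices, giving width 1; this decomposition certifies tw(G) ≤ 1. Any graph with an edge has treewidth ≥ 1, and G has the edge 2–1. The upper and lower bounds meet at 1, so that is the treewidth.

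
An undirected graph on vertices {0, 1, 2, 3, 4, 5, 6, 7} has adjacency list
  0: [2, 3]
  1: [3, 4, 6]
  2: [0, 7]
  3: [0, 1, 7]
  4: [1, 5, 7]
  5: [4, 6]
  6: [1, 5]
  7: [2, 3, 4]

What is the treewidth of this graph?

2

A width-2 tree decomposition is:
Bags: B1 = {1, 5, 6}  B2 = {1, 4, 5}  B3 = {1, 3, 4}  B4 = {3, 4, 7}  B5 = {0, 3, 7}  B6 = {0, 2, 7}
Tree: B1–B2, B2–B3, B3–B4, B4–B5, B5–B6
Each bag holds 3 vertices, so the decomposition has width 2, which upper-bounds the treewidth. Since 6–5–4–1–6 is a cycle in G, G is not acyclic. Forests are exactly the graphs of treewidth ≤ 1, so tw(G) ≥ 2. The upper and lower bounds meet at 2, so that is the treewidth.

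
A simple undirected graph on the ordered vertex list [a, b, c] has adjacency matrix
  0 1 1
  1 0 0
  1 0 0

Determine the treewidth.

1

A width-1 tree decomposition is:
Bags: B1 = {a, c}  B2 = {a, b}
Tree: B1–B2
Each bag holds 2 vertices, so the decomposition has width 1, which upper-bounds the treewidth. G has an edge, so its treewidth is at least 1. Hence tw(G) = 1 exactly.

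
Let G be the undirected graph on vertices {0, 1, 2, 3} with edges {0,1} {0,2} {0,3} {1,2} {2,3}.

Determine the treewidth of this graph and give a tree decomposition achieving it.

Treewidth 2.
One optimal decomposition is:
Bags: B1 = {0, 2, 3}  B2 = {0, 1, 2}
Tree: B1–B2

Every bag has size at most 3, so the width is 3 − 1 = 2 and tw(G) ≤ 2. Conversely, {0, 1, 2} is a clique of size 3, and the vertices of any clique must share a bag in every tree decomposition; so some bag has ≥ 3 vertices and tw(G) ≥ 2. Therefore the treewidth is 2.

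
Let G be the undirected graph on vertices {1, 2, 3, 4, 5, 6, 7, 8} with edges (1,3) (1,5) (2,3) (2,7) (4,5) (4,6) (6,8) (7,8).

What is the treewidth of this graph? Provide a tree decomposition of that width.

Each bag holds 3 vertices, so the decomposition has width 2, which upper-bounds the treewidth. For the lower bound, G contains the cycle 7–2–3–1–5–4–6–8–7, so G is not a forest; only forests have treewidth ≤ 1, hence tw(G) ≥ 2. Therefore the treewidth is 2.

Treewidth 2.
Bags: B1 = {2, 3, 7}  B2 = {1, 3, 7}  B3 = {1, 5, 7}  B4 = {4, 5, 7}  B5 = {4, 6, 7}  B6 = {6, 7, 8}
Tree: B1–B2, B2–B3, B3–B4, B4–B5, B5–B6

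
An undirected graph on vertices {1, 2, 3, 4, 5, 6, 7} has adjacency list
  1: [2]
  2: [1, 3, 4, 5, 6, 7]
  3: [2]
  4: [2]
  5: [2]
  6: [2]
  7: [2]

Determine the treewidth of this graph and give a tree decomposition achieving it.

The largest bag has 2 vertices, giving width 1; this decomposition certifies tw(G) ≤ 1. Any graph with an edge has treewidth ≥ 1, and G has the edge 3–2. Therefore the treewidth is 1.

Treewidth 1.
One such decomposition:
Bags: B1 = {2, 3}  B2 = {1, 2}  B3 = {2, 6}  B4 = {2, 7}  B5 = {2, 5}  B6 = {2, 4}
Tree: B1–B2, B2–B3, B2–B4, B1–B5, B2–B6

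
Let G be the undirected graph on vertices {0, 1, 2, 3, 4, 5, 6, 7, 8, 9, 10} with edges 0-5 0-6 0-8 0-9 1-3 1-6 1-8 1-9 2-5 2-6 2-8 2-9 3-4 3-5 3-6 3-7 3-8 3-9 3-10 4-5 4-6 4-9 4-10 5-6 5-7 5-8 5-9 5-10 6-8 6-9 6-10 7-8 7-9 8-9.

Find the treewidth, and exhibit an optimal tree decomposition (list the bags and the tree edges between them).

The largest bag has 5 vertices, giving width 4; this decomposition certifies tw(G) ≤ 4. For the lower bound, the 5 vertices {1, 3, 6, 8, 9} are pairwise adjacent, and any tree decomposition puts a clique entirely inside one bag — forcing width ≥ 4. Hence tw(G) = 4 exactly.

Treewidth 4.
Bags: B1 = {1, 3, 6, 8, 9}  B2 = {3, 5, 6, 8, 9}  B3 = {0, 5, 6, 8, 9}  B4 = {3, 4, 5, 6, 9}  B5 = {3, 4, 5, 6, 10}  B6 = {2, 5, 6, 8, 9}  B7 = {3, 5, 7, 8, 9}
Tree: B1–B2, B2–B3, B2–B4, B4–B5, B3–B6, B2–B7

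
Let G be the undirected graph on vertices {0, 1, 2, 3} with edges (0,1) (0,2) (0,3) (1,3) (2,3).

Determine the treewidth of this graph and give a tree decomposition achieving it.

Treewidth 2.
One such decomposition:
Bags: B1 = {0, 2, 3}  B2 = {0, 1, 3}
Tree: B1–B2

Every bag has size at most 3, so the width is 3 − 1 = 2 and tw(G) ≤ 2. For the lower bound, the 3 vertices {0, 1, 3} are pairwise adjacent, and any tree decomposition puts a clique entirely inside one bag — forcing width ≥ 2. The upper and lower bounds meet at 2, so that is the treewidth.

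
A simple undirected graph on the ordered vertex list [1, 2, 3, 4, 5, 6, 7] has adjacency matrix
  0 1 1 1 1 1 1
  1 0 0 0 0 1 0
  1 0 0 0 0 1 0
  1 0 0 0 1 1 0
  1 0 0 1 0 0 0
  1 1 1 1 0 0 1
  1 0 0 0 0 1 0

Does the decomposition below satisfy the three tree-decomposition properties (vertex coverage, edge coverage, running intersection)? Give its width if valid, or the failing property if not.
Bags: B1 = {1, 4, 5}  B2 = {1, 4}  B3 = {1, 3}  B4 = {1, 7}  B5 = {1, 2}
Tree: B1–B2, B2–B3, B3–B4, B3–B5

A tree decomposition must satisfy three properties: every vertex lies in some bag; for every edge, both endpoints lie together in some bag; and for every vertex, the bags containing it form a connected subtree. Here vertex 6 appears in no bag, so the decomposition is invalid.

No — vertex 6 appears in no bag.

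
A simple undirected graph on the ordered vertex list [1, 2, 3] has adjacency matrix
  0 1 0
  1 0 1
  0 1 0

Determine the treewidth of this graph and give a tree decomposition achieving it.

Treewidth 1.
One such decomposition:
Bags: B1 = {1, 2}  B2 = {2, 3}
Tree: B1–B2

Every bag has size at most 2, so the width is 2 − 1 = 1 and tw(G) ≤ 1. Any graph with an edge has treewidth ≥ 1, and G has the edge 1–2. Combining the bounds, tw(G) = 1.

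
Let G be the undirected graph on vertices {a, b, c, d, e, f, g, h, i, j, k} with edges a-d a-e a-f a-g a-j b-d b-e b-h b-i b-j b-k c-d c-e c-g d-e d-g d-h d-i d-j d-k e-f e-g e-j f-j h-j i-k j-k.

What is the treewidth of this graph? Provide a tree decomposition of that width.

Each bag holds 4 vertices, so the decomposition has width 3, which upper-bounds the treewidth. Conversely, {c, d, e, g} is a clique of size 4, and the vertices of any clique must share a bag in every tree decomposition; so some bag has ≥ 4 vertices and tw(G) ≥ 3. Combining the bounds, tw(G) = 3.

Treewidth 3.
Bags: B1 = {a, d, e, j}  B2 = {b, d, e, j}  B3 = {b, d, j, k}  B4 = {b, d, h, j}  B5 = {b, d, i, k}  B6 = {a, d, e, g}  B7 = {a, e, f, j}  B8 = {c, d, e, g}
Tree: B1–B2, B2–B3, B2–B4, B3–B5, B1–B6, B1–B7, B6–B8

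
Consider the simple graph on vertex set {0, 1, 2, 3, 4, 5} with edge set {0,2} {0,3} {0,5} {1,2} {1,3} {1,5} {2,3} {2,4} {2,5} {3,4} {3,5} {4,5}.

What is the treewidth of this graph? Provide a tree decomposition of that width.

The largest bag has 4 vertices, giving width 3; this decomposition certifies tw(G) ≤ 3. For the lower bound, the 4 vertices {0, 2, 3, 5} are pairwise adjacent, and any tree decomposition puts a clique entirely inside one bag — forcing width ≥ 3. The upper and lower bounds meet at 3, so that is the treewidth.

Treewidth 3.
One optimal decomposition is:
Bags: B1 = {0, 2, 3, 5}  B2 = {1, 2, 3, 5}  B3 = {2, 3, 4, 5}
Tree: B1–B2, B1–B3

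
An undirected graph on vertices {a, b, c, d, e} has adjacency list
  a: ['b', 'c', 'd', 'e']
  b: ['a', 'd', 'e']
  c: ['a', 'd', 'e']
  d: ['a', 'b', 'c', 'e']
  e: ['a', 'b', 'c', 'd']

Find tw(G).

3

A width-3 tree decomposition is:
Bags: B1 = {a, b, d, e}  B2 = {a, c, d, e}
Tree: B1–B2
The largest bag has 4 vertices, giving width 3; this decomposition certifies tw(G) ≤ 3. On the other hand G contains the 4-clique {a, c, d, e}. A clique must lie in a single bag of any decomposition, so no decomposition can have width below 3. Hence tw(G) = 3 exactly.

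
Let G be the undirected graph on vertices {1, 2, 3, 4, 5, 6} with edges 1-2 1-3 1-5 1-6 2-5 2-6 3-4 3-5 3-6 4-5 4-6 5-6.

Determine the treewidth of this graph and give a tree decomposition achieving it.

Each bag holds 4 vertices, so the decomposition has width 3, which upper-bounds the treewidth. For the lower bound, the 4 vertices {1, 2, 5, 6} are pairwise adjacent, and any tree decomposition puts a clique entirely inside one bag — forcing width ≥ 3. Combining the bounds, tw(G) = 3.

Treewidth 3.
Bags: B1 = {1, 3, 5, 6}  B2 = {1, 2, 5, 6}  B3 = {3, 4, 5, 6}
Tree: B1–B2, B1–B3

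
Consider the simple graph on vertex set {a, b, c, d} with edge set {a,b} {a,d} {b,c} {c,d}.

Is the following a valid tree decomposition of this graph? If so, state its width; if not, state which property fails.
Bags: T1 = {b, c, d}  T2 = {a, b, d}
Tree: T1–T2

Yes; width 2.

Every vertex of G appears in some bag (union = {a, b, c, d}); every edge is covered by a bag; and for each vertex v the set of bags containing v is connected in the bag tree. The decomposition is therefore valid. The largest bag has 3 vertices, so the width is 2.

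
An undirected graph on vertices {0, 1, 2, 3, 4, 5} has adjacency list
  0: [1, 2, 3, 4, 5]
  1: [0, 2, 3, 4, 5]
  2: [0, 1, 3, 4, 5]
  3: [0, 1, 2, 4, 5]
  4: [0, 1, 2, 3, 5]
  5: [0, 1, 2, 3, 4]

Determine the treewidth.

A width-5 tree decomposition is:
Bags: B1 = {0, 1, 2, 3, 4, 5}
Tree: (single bag)
A single bag containing all 6 vertices is trivially a valid decomposition of width 5. For the lower bound, the 6 vertices {0, 1, 2, 3, 4, 5} are pairwise adjacent, and any tree decomposition puts a clique entirely inside one bag — forcing width ≥ 5. Combining the bounds, tw(G) = 5.

5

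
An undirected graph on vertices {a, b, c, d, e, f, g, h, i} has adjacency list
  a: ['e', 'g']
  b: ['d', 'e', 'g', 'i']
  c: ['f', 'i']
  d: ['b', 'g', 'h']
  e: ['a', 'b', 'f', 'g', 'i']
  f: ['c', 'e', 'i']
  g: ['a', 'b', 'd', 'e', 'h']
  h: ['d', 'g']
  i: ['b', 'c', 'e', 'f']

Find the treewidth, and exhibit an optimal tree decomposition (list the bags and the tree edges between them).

Treewidth 2.
Bags: B1 = {b, e, g}  B2 = {b, d, g}  B3 = {b, e, i}  B4 = {d, g, h}  B5 = {a, e, g}  B6 = {e, f, i}  B7 = {c, f, i}
Tree: B1–B2, B1–B3, B2–B4, B1–B5, B3–B6, B6–B7

The largest bag has 3 vertices, giving width 2; this decomposition certifies tw(G) ≤ 2. For the lower bound, the 3 vertices {d, g, h} are pairwise adjacent, and any tree decomposition puts a clique entirely inside one bag — forcing width ≥ 2. Therefore the treewidth is 2.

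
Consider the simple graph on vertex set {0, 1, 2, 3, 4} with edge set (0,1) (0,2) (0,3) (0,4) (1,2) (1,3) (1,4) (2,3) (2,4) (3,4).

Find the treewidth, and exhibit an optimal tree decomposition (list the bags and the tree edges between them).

Treewidth 4.
One optimal decomposition is:
Bags: B1 = {0, 1, 2, 3, 4}
Tree: (single bag)

A single bag containing all 5 vertices is trivially a valid decomposition of width 4. On the other hand G contains the 5-clique {0, 1, 2, 3, 4}. A clique must lie in a single bag of any decomposition, so no decomposition can have width below 4. Combining the bounds, tw(G) = 4.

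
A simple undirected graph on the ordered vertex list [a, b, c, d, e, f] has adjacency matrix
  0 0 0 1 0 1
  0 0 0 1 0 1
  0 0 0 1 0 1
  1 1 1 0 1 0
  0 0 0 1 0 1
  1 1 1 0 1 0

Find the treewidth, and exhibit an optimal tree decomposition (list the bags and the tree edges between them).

Each bag holds 3 vertices, so the decomposition has width 2, which upper-bounds the treewidth. Since b–f–e–d–b is a cycle in G, G is not acyclic. Forests are exactly the graphs of treewidth ≤ 1, so tw(G) ≥ 2. Combining the bounds, tw(G) = 2.

Treewidth 2.
Bags: B1 = {b, d, f}  B2 = {d, e, f}  B3 = {a, d, f}  B4 = {c, d, f}
Tree: B1–B2, B2–B3, B3–B4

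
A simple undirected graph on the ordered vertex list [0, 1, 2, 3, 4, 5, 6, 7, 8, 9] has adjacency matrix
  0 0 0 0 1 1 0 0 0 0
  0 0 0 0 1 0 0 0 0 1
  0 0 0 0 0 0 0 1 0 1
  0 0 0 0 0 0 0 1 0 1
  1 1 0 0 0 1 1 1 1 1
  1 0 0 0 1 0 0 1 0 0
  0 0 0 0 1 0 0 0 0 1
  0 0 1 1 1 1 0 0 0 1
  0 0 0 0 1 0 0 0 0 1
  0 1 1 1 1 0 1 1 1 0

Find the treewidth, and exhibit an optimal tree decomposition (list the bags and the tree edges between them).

Treewidth 2.
Bags: B1 = {4, 6, 9}  B2 = {4, 7, 9}  B3 = {4, 8, 9}  B4 = {4, 5, 7}  B5 = {2, 7, 9}  B6 = {1, 4, 9}  B7 = {3, 7, 9}  B8 = {0, 4, 5}
Tree: B1–B2, B1–B3, B2–B4, B2–B5, B2–B6, B5–B7, B4–B8

The largest bag has 3 vertices, giving width 2; this decomposition certifies tw(G) ≤ 2. Conversely, {2, 7, 9} is a clique of size 3, and the vertices of any clique must share a bag in every tree decomposition; so some bag has ≥ 3 vertices and tw(G) ≥ 2. Hence tw(G) = 2 exactly.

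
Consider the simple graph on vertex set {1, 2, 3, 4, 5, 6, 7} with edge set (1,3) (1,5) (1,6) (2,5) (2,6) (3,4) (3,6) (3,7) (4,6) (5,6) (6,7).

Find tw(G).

A width-2 tree decomposition is:
Bags: B1 = {1, 3, 6}  B2 = {1, 5, 6}  B3 = {2, 5, 6}  B4 = {3, 6, 7}  B5 = {3, 4, 6}
Tree: B1–B2, B2–B3, B1–B4, B4–B5
The largest bag has 3 vertices, giving width 2; this decomposition certifies tw(G) ≤ 2. For the lower bound, the 3 vertices {2, 5, 6} are pairwise adjacent, and any tree decomposition puts a clique entirely inside one bag — forcing width ≥ 2. Hence tw(G) = 2 exactly.

2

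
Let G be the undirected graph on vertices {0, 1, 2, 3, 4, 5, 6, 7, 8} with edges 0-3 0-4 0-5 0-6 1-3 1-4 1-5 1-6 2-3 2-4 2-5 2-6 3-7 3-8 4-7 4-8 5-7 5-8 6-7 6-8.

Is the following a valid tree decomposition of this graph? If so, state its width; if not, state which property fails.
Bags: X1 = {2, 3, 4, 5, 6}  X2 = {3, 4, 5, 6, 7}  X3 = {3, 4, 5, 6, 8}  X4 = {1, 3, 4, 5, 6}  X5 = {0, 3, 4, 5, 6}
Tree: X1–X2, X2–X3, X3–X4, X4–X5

Yes; width 4.

Checking the three conditions: (i) the bags cover all of {0, 1, 2, 3, 4, 5, 6, 7, 8}; (ii) for each edge, some bag contains both endpoints; (iii) the bags containing any fixed vertex form a subtree. All hold, so the decomposition is valid with width 5 − 1 = 4.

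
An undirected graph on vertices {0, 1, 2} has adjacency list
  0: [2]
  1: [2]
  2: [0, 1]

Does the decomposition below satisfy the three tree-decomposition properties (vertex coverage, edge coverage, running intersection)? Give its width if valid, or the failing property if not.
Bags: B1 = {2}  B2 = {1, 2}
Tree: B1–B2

A tree decomposition must satisfy three properties: every vertex lies in some bag; for every edge, both endpoints lie together in some bag; and for every vertex, the bags containing it form a connected subtree. Here vertex 0 appears in no bag, so the decomposition is invalid.

No — vertex 0 appears in no bag.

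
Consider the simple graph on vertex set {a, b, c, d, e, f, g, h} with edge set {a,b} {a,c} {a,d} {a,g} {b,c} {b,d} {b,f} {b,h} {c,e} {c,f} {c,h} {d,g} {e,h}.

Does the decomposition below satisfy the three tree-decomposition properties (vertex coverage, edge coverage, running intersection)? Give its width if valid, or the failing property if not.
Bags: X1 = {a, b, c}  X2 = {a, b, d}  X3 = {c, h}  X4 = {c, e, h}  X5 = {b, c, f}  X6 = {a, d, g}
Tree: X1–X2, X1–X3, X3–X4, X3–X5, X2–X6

No — edge (b,h) lies in no bag.

A tree decomposition must satisfy three properties: every vertex lies in some bag; for every edge, both endpoints lie together in some bag; and for every vertex, the bags containing it form a connected subtree. Here edge (b,h) lies in no bag, so the decomposition is invalid.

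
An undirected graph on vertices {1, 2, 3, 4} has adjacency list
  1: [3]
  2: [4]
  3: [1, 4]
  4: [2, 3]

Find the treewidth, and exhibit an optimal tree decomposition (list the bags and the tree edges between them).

Treewidth 1.
One optimal decomposition is:
Bags: B1 = {1, 3}  B2 = {3, 4}  B3 = {2, 4}
Tree: B1–B2, B2–B3

Every bag has size at most 2, so the width is 2 − 1 = 1 and tw(G) ≤ 1. Since G has at least one edge (e.g. 1–3), it is not an edgeless graph, so tw(G) ≥ 1. The upper and lower bounds meet at 1, so that is the treewidth.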